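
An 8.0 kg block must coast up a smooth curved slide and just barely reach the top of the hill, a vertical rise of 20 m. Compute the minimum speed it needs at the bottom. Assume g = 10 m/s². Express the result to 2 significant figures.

At the top it is momentarily at rest, so all KE converts to PE: ½mv² = mgh
v = √(2gh) = √(2 × 10 × 20) = 20.00 m/s

v = 20 m/s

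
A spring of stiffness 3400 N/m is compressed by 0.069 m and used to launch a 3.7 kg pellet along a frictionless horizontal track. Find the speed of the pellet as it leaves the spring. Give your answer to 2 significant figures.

v = 2.1 m/s

Spring PE converts entirely to kinetic energy: ½kx² = ½mv²
v = x√(k/m) = 0.069 × √(3400/3.7) = 2.092 m/s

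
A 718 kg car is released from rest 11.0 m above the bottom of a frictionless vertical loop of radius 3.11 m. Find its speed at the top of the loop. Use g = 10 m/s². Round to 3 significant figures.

Energy conservation: mgh = ½mv_top² + mg(2r)
v_top² = 2g(h − 2r) = 2(10)(11.0 − 6.220) = 95.60
v_top = 9.778 m/s

v = 9.78 m/s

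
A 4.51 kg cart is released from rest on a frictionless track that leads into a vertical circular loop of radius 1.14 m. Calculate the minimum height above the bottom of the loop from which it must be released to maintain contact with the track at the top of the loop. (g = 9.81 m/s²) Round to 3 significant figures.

h = 2.85 m

At the top, for minimum speed gravity alone supplies the centripetal force: mg = mv_top²/r ⇒ v_top² = gr = 11.18 m²/s²
Energy conservation from release height h to the top (height 2r): mgh = ½mv_top² + mg(2r)
h = v_top²/(2g) + 2r = r/2 + 2r = 5r/2 = 2.850 m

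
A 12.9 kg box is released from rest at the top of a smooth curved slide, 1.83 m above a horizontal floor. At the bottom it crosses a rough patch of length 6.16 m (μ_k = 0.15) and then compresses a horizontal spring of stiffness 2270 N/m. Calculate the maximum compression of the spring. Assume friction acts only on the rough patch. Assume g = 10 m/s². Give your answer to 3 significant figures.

Initial energy: E₁ = mgh = (12.9)(10)(1.83) = 236.07 J
Friction removes W_f = μ_k mg d = (0.15)(12.9)(10)(6.16) = 119.2 J
Energy reaching the spring: E = 236.07 − 119.2 = 116.87 J
At max compression ½kx² = E ⇒ x = √(2E/k) = √(2 × 116.87/2270) = 0.3209 m

x = 0.321 m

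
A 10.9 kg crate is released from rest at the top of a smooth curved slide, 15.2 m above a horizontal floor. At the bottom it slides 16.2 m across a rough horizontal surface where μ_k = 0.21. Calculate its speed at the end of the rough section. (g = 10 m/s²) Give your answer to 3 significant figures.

v = 15.4 m/s

Applying the work–energy principle:
mgh = ½mv² + μ_k m g d
W_f = μ_k mg d = (0.21)(10.9)(10)(16.2) = 370.8 J
½mv² = mgh − W_f = 1656.8 − 370.8 = 1286.0 J
v = √(2 × 1286.0/10.9) = 15.36 m/s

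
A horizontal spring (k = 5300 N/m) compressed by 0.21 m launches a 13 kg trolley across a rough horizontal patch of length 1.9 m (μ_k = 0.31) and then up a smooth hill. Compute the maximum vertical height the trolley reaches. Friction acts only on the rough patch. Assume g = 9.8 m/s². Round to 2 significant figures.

h = 0.33 m

Spring energy: E₀ = ½kx² = ½(5300)(0.21)² = 116.86 J
Friction: W_f = μ_k mg d = (0.31)(13)(9.8)(1.9) = 75.04 J
Energy at base of ramp: E = 116.86 − 75.04 = 41.826 J
At max height all remaining energy is PE: mgh = E ⇒ h = E/(mg) = 41.826/(13 × 9.8) = 0.3283 m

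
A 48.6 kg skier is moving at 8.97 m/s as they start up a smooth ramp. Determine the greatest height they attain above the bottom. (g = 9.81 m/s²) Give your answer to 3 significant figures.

h = 4.10 m

By energy conservation, ½mv² = mgh
h = v²/(2g) = 8.97²/(2 × 9.81) = 4.101 m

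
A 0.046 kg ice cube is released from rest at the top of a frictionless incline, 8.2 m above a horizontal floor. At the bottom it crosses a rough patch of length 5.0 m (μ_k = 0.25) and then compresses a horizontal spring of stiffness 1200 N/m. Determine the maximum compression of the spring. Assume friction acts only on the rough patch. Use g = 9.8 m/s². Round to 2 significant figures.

Initial energy: E₁ = mgh = (0.046)(9.8)(8.2) = 3.6966 J
Friction removes W_f = μ_k mg d = (0.25)(0.046)(9.8)(5.0) = 0.5635 J
Energy reaching the spring: E = 3.6966 − 0.5635 = 3.1331 J
At max compression ½kx² = E ⇒ x = √(2E/k) = √(2 × 3.1331/1200) = 0.07226 m

x = 0.072 m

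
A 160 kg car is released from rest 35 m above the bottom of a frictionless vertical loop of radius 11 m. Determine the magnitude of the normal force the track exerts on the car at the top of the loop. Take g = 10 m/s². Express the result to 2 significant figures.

N = 2200 N

Energy from release to top (height 2r): mgh = ½mv_top² + mg(2r)
v_top² = 2g(h − 2r) = 2(10)(35 − 22.00) = 260.00 m²/s²
At the top, both N and weight point toward the centre: N + mg = mv_top²/r
N = m(v_top²/r − g) = 160(260.00/11 − 10) = 2182 N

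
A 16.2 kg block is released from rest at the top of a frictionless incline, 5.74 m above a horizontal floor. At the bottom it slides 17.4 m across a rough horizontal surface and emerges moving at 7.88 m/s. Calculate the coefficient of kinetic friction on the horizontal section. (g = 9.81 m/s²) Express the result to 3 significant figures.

μ_k = 0.148

Energy at the top = energy at the end + work done against friction:
mgh = ½mv² + μ_k m g d
mgh = 912.21 J; ½mv² = 502.96 J
W_f = 912.21 − 502.96 = 409.2 J
μ_k = W_f/(mg·d) = 409.2/(158.9 × 17.4) = 0.1480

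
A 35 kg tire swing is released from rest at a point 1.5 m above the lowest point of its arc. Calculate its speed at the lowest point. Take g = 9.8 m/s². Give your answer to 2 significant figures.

Equating total energy at the two states: mgh = ½mv²
The mass cancels from both sides.
v = √(2gh) = √(2 × 9.8 × 1.5) = √29.400 = 5.422 m/s

v = 5.4 m/s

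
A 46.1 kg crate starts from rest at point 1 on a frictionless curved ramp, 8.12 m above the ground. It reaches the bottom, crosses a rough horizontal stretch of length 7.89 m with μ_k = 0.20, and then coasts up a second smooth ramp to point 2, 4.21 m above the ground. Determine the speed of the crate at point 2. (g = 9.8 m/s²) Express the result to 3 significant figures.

v = 6.76 m/s

Energy at 1: mgh₁ = (46.1)(9.8)(8.12) = 3668.5 J
Friction loss: W_f = μ_k mg d = 712.9 J
At 2: ½mv² + mgh₂ = mgh₁ − W_f
½mv² = 3668.5 − 712.9 − 1902.0 = 1053.6 J
v = √(2 × 1053.6/46.1) = 6.761 m/s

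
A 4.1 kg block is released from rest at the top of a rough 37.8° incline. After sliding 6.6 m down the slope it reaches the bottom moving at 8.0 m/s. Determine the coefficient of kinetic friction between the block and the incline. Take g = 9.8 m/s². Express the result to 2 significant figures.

mgh = ½mv² + μ_k (mg cosθ) L, with h = L sinθ
mgL sinθ = 162.54 J; ½mv² = 131.20 J
W_f = 162.54 − 131.20 = 31.34 J
μ_k = W_f/(mg cosθ · L) = 31.34/(31.75 × 6.6) = 0.1495

μ_k = 0.15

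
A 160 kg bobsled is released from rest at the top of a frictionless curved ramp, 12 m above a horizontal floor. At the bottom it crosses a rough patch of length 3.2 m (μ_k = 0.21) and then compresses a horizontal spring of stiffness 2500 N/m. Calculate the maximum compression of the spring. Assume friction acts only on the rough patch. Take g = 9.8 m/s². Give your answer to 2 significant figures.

Initial energy: E₁ = mgh = (160)(9.8)(12) = 18816 J
Friction removes W_f = μ_k mg d = (0.21)(160)(9.8)(3.2) = 1054 J
Energy reaching the spring: E = 18816 − 1054 = 17762 J
At max compression ½kx² = E ⇒ x = √(2E/k) = √(2 × 17762/2500) = 3.770 m

x = 3.8 m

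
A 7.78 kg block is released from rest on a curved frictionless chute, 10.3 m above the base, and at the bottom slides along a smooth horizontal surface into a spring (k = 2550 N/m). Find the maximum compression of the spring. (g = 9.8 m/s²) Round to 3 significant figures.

Gravitational PE at the top equals spring PE at max compression: mgh = ½kx²
x = √(2mgh/k) = √(2 × 7.78 × 9.8 × 10.3 / 2550) = 0.7848 m

x = 0.785 m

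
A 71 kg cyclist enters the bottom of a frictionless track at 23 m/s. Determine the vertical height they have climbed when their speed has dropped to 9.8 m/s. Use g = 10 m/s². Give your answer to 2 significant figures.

h = 22 m

Conservation of energy: ½mv₁² = ½mv₂² + mgh
h = (v₁² − v₂²)/(2g) = (23² − 9.8²)/(2 × 10) = 21.65 m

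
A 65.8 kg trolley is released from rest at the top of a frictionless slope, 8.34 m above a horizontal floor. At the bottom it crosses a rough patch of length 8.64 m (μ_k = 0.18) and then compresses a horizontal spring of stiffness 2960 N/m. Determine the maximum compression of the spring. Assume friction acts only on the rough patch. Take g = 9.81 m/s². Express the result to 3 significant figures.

x = 1.72 m

Initial energy: E₁ = mgh = (65.8)(9.81)(8.34) = 5383.5 J
Friction removes W_f = μ_k mg d = (0.18)(65.8)(9.81)(8.64) = 1004 J
Energy reaching the spring: E = 5383.5 − 1004 = 4379.6 J
At max compression ½kx² = E ⇒ x = √(2E/k) = √(2 × 4379.6/2960) = 1.720 m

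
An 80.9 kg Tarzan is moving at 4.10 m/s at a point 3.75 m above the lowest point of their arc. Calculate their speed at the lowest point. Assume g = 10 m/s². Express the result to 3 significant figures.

v = 9.58 m/s

By conservation of mechanical energy, ½mv₀² + mgh = ½mv²
The mass cancels from both sides.
v² = v₀² + 2gh = (4.10)² + 2(10)(3.75) = 91.810
v = √91.810 = 9.582 m/s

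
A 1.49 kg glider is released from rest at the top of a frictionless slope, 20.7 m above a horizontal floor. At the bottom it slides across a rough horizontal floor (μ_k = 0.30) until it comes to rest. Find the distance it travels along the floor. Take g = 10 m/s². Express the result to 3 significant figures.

d = 69.0 m

Energy at the top = energy at the end + work done against friction:
At rest all PE has been dissipated by friction: mgh = μ_k m g d
d = h/μ_k = 20.7/0.30 = 69.00 m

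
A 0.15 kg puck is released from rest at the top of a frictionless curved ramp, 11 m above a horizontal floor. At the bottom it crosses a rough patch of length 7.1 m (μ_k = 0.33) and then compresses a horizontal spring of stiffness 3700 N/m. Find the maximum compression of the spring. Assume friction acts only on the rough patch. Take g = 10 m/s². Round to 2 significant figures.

Initial energy: E₁ = mgh = (0.15)(10)(11) = 16.500 J
Friction removes W_f = μ_k mg d = (0.33)(0.15)(10)(7.1) = 3.514 J
Energy reaching the spring: E = 16.500 − 3.514 = 12.986 J
At max compression ½kx² = E ⇒ x = √(2E/k) = √(2 × 12.986/3700) = 0.08378 m

x = 0.084 m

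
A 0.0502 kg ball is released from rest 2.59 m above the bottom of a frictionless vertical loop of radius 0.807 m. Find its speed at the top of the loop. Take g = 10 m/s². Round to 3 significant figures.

Energy conservation: mgh = ½mv_top² + mg(2r)
v_top² = 2g(h − 2r) = 2(10)(2.59 − 1.614) = 19.52
v_top = 4.418 m/s

v = 4.42 m/s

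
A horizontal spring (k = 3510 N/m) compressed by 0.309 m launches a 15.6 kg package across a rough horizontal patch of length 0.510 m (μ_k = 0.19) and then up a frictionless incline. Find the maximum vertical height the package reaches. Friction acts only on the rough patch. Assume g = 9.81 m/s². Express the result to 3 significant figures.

Spring energy: E₀ = ½kx² = ½(3510)(0.309)² = 167.57 J
Friction: W_f = μ_k mg d = (0.19)(15.6)(9.81)(0.510) = 14.83 J
Energy at base of ramp: E = 167.57 − 14.83 = 152.74 J
At max height all remaining energy is PE: mgh = E ⇒ h = E/(mg) = 152.74/(15.6 × 9.81) = 0.9981 m

h = 0.998 m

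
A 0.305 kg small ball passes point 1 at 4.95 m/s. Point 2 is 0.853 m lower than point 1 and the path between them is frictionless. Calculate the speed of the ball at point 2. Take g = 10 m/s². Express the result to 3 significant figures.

v = 6.45 m/s

Mechanical energy is conserved (no friction): ½mv₀² + mgh = ½mv²
v² = v₀² + 2gh = (4.95)² + 2(10)(0.853) = 41.562
v = √41.562 = 6.447 m/s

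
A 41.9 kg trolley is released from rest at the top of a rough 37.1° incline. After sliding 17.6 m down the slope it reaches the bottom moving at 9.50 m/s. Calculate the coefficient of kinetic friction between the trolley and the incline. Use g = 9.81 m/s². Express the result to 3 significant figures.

mgh = ½mv² + μ_k (mg cosθ) L, with h = L sinθ
mgL sinθ = 4363.8 J; ½mv² = 1890.7 J
W_f = 4363.8 − 1890.7 = 2473 J
μ_k = W_f/(mg cosθ · L) = 2473/(327.8 × 17.6) = 0.4286

μ_k = 0.429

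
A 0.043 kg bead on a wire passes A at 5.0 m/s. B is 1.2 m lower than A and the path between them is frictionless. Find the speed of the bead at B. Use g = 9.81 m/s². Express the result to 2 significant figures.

v = 7.0 m/s

Equating total energy at the two states: ½mv₀² + mgh = ½mv²
v² = v₀² + 2gh = (5.0)² + 2(9.81)(1.2) = 48.544
v = √48.544 = 6.967 m/s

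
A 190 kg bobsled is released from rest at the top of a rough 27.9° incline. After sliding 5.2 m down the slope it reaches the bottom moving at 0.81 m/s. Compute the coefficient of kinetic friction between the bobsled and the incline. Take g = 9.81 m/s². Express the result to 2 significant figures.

The energy dissipated by friction is the PE lost minus the KE gained:
mgL sinθ = 4535.3 J; ½mv² = 62.330 J
W_f = 4535.3 − 62.330 = 4473 J
μ_k = W_f/(mg cosθ · L) = 4473/(1647 × 5.2) = 0.5222

μ_k = 0.52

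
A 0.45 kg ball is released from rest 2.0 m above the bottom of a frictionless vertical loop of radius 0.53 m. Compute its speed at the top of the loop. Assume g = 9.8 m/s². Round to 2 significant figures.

Energy conservation: mgh = ½mv_top² + mg(2r)
v_top² = 2g(h − 2r) = 2(9.8)(2.0 − 1.060) = 18.42
v_top = 4.292 m/s

v = 4.3 m/s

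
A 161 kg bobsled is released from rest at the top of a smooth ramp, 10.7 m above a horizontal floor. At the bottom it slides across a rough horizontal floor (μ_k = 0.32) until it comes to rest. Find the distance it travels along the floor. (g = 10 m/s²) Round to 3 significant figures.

Applying the work–energy principle:
At rest all PE has been dissipated by friction: mgh = μ_k m g d
d = h/μ_k = 10.7/0.32 = 33.44 m

d = 33.4 m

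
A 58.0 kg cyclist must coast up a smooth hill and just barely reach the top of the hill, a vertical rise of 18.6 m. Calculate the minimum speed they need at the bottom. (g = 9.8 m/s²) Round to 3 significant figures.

v = 19.1 m/s

At the top they are momentarily at rest, so all KE converts to PE: ½mv² = mgh
v = √(2gh) = √(2 × 9.8 × 18.6) = 19.09 m/s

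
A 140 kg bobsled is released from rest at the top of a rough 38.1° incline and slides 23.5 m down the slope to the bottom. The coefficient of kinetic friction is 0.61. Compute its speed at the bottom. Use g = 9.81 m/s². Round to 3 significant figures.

v = 7.95 m/s

Work–energy: mg(L sinθ) − μ_k(mg cosθ)L = ½mv²
mgh = mgL sinθ = (140)(9.81)(23.5)sin38.1° = 19915 J
W_f = μ_k mg cosθ · L = (0.61)(140)(9.81)cos38.1°·23.5 = 15493 J
½mv² = 19915 − 15493 = 4421.8 J
v = √(2 × 4421.8/140) = 7.948 m/s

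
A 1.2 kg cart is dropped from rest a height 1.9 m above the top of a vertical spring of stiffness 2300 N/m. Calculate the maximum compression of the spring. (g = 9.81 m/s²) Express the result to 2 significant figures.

Measuring PE from the top of the relaxed spring, at max compression the cart has dropped H + x with zero KE, so:
mg(H + x) = ½kx²
½(2300)x² − (1.2)(9.81)x − (1.2)(9.81)(1.9) = 0
1150x² − 11.77x − 22.37 = 0
x = [11.77 + √(138.6 + 102887)]/(2 × 1150) = 0.1447 m

x = 0.14 m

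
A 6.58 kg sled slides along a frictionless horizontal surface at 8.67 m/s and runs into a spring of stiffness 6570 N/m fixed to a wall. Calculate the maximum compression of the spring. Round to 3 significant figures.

At max compression the sled is momentarily at rest: ½mv² = ½kx²
x = v√(m/k) = 8.67 × √(6.58/6570) = 0.2744 m

x = 0.274 m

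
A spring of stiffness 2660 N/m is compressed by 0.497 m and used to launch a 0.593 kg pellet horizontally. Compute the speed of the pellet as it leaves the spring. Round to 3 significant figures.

v = 33.3 m/s

Conservation of energy: ½kx² = ½mv²
v = x√(k/m) = 0.497 × √(2660/0.593) = 33.29 m/s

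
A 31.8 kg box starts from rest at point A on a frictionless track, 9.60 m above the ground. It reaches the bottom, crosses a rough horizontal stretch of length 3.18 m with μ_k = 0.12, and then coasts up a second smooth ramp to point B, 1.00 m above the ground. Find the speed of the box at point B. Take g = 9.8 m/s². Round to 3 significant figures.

Energy at A: mgh₁ = (31.8)(9.8)(9.60) = 2991.7 J
Friction loss: W_f = μ_k mg d = 118.9 J
At B: ½mv² + mgh₂ = mgh₁ − W_f
½mv² = 2991.7 − 118.9 − 311.64 = 2561.2 J
v = √(2 × 2561.2/31.8) = 12.69 m/s

v = 12.7 m/s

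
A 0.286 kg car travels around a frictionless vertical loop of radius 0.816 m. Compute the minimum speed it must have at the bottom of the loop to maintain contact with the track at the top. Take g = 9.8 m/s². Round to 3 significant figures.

At the top: mg = mv_top²/r ⇒ v_top² = gr = 7.997 m²/s²
Energy from bottom to top (height 2r): ½mv_bot² = ½mv_top² + mg(2r)
v_bot² = gr + 4gr = 5gr = 39.98
v_bot = √(5gr) = 6.323 m/s

v = 6.32 m/s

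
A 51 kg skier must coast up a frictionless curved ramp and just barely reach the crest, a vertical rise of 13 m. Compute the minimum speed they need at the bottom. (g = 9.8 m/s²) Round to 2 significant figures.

v = 16 m/s

At the top they are momentarily at rest, so all KE converts to PE: ½mv² = mgh
v = √(2gh) = √(2 × 9.8 × 13) = 15.96 m/s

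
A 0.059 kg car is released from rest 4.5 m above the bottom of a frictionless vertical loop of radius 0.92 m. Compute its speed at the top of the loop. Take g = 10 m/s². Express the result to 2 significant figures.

Energy conservation: mgh = ½mv_top² + mg(2r)
v_top² = 2g(h − 2r) = 2(10)(4.5 − 1.840) = 53.20
v_top = 7.294 m/s

v = 7.3 m/s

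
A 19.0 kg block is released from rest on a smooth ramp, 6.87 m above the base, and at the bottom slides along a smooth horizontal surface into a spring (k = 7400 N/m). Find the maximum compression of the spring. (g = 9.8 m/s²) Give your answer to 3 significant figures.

Energy conservation (no friction) from release to max compression: mgh = ½kx²
x = √(2mgh/k) = √(2 × 19.0 × 9.8 × 6.87 / 7400) = 0.5880 m

x = 0.588 m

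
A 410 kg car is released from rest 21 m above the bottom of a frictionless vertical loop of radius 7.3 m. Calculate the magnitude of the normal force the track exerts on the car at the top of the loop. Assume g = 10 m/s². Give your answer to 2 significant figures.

Energy from release to top (height 2r): mgh = ½mv_top² + mg(2r)
v_top² = 2g(h − 2r) = 2(10)(21 − 14.60) = 128.00 m²/s²
At the top, both N and weight point toward the centre: N + mg = mv_top²/r
N = m(v_top²/r − g) = 410(128.00/7.3 − 10) = 3089 N

N = 3100 N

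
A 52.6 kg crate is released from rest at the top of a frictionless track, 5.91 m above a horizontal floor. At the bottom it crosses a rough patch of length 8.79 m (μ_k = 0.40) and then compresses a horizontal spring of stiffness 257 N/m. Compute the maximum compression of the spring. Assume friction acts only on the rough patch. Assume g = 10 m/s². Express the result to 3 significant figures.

Initial energy: E₁ = mgh = (52.6)(10)(5.91) = 3108.7 J
Friction removes W_f = μ_k mg d = (0.40)(52.6)(10)(8.79) = 1849 J
Energy reaching the spring: E = 3108.7 − 1849 = 1259.2 J
At max compression ½kx² = E ⇒ x = √(2E/k) = √(2 × 1259.2/257) = 3.130 m

x = 3.13 m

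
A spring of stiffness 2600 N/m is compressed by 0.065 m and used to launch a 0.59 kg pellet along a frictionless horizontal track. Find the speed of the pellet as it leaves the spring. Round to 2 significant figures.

Spring PE converts entirely to kinetic energy: ½kx² = ½mv²
v = x√(k/m) = 0.065 × √(2600/0.59) = 4.315 m/s

v = 4.3 m/s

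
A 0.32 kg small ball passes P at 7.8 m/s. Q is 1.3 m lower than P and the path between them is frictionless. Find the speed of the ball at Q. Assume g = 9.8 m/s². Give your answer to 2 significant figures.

v = 9.3 m/s

By conservation of mechanical energy, ½mv₀² + mgh = ½mv²
v² = v₀² + 2gh = (7.8)² + 2(9.8)(1.3) = 86.320
v = √86.320 = 9.291 m/s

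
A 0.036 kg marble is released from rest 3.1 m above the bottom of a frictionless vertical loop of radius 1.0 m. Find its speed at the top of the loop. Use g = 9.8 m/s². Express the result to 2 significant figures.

Energy conservation: mgh = ½mv_top² + mg(2r)
v_top² = 2g(h − 2r) = 2(9.8)(3.1 − 2.000) = 21.56
v_top = 4.643 m/s

v = 4.6 m/s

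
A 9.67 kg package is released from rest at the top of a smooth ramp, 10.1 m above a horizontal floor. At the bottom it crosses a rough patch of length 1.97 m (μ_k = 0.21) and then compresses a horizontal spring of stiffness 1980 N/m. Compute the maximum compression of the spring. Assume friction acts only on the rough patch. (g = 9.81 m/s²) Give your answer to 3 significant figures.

x = 0.963 m

Initial energy: E₁ = mgh = (9.67)(9.81)(10.1) = 958.11 J
Friction removes W_f = μ_k mg d = (0.21)(9.67)(9.81)(1.97) = 39.24 J
Energy reaching the spring: E = 958.11 − 39.24 = 918.87 J
At max compression ½kx² = E ⇒ x = √(2E/k) = √(2 × 918.87/1980) = 0.9634 m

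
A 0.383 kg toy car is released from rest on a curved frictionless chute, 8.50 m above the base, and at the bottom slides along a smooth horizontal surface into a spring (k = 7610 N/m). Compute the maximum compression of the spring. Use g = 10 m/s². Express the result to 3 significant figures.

x = 0.0925 m

At max compression the car is momentarily at rest: mgh = ½kx²
x = √(2mgh/k) = √(2 × 0.383 × 10 × 8.50 / 7610) = 0.09250 m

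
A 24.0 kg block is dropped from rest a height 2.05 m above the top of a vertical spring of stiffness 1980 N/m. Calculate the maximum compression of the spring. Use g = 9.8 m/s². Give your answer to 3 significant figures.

x = 0.827 m

Let x be the compression. The total drop is H + x, and the block is instantaneously at rest at max compression, so energy conservation gives:
mg(H + x) = ½kx²
½(1980)x² − (24.0)(9.8)x − (24.0)(9.8)(2.05) = 0
990.0x² − 235.2x − 482.2 = 0
x = [235.2 + √(55319 + 1.9094e+06)]/(2 × 990.0) = 0.8267 m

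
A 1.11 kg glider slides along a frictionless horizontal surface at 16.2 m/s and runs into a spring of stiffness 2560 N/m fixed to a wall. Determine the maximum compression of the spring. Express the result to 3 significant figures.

x = 0.337 m

All KE is stored as spring PE at maximum compression: ½mv² = ½kx²
x = v√(m/k) = 16.2 × √(1.11/2560) = 0.3373 m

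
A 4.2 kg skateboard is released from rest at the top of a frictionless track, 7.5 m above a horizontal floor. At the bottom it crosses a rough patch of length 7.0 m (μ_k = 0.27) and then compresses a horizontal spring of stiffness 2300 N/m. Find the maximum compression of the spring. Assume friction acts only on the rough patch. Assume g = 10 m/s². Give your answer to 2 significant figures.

Initial energy: E₁ = mgh = (4.2)(10)(7.5) = 315.00 J
Friction removes W_f = μ_k mg d = (0.27)(4.2)(10)(7.0) = 79.38 J
Energy reaching the spring: E = 315.00 − 79.38 = 235.62 J
At max compression ½kx² = E ⇒ x = √(2E/k) = √(2 × 235.62/2300) = 0.4526 m

x = 0.45 m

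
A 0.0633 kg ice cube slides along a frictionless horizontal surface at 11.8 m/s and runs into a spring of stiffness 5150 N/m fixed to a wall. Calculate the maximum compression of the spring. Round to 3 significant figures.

x = 0.0414 m

Conservation of energy between contact and max compression: ½mv² = ½kx²
x = v√(m/k) = 11.8 × √(0.0633/5150) = 0.04137 m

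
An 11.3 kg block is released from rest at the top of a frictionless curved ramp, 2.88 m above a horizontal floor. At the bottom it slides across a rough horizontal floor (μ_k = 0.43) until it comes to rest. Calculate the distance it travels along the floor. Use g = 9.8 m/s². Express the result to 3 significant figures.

Energy bookkeeping (friction removes W_f = μ_k N d):
At rest all PE has been dissipated by friction: mgh = μ_k m g d
d = h/μ_k = 2.88/0.43 = 6.698 m

d = 6.70 m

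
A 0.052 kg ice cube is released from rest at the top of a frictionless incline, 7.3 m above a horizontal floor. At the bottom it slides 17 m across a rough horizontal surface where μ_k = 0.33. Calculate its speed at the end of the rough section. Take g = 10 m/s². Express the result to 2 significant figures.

v = 5.8 m/s

Energy at the top = energy at the end + work done against friction:
mgh = ½mv² + μ_k m g d
W_f = μ_k mg d = (0.33)(0.052)(10)(17) = 2.917 J
½mv² = mgh − W_f = 3.7960 − 2.917 = 0.87880 J
v = √(2 × 0.87880/0.052) = 5.814 m/s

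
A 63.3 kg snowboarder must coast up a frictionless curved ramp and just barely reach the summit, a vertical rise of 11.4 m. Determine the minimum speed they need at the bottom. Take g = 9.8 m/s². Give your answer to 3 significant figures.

v = 14.9 m/s

At the top they are momentarily at rest, so all KE converts to PE: ½mv² = mgh
v = √(2gh) = √(2 × 9.8 × 11.4) = 14.95 m/s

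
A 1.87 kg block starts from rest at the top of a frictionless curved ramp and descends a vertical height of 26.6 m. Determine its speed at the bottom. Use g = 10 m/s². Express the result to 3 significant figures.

Equating total energy at the two states: mgh = ½mv²
v = √(2gh) = √(2 × 10 × 26.6) = √532.00 = 23.07 m/s

v = 23.1 m/s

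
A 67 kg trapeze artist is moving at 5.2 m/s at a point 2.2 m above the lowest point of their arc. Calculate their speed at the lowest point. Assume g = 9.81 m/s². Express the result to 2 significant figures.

v = 8.4 m/s

Equating total energy at the two states: ½mv₀² + mgh = ½mv²
v² = v₀² + 2gh = (5.2)² + 2(9.81)(2.2) = 70.204
v = √70.204 = 8.379 m/s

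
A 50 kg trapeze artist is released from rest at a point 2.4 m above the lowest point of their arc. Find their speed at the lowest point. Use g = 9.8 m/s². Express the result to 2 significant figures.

v = 6.9 m/s

Energy conservation between the two points: mgh = ½mv²
v = √(2gh) = √(2 × 9.8 × 2.4) = √47.040 = 6.859 m/s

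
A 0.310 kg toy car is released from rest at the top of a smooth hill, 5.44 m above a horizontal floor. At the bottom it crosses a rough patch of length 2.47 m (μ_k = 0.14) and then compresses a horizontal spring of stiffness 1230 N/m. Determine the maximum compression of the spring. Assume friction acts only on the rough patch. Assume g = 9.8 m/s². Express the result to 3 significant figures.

Initial energy: E₁ = mgh = (0.310)(9.8)(5.44) = 16.527 J
Friction removes W_f = μ_k mg d = (0.14)(0.310)(9.8)(2.47) = 1.051 J
Energy reaching the spring: E = 16.527 − 1.051 = 15.476 J
At max compression ½kx² = E ⇒ x = √(2E/k) = √(2 × 15.476/1230) = 0.1586 m

x = 0.159 m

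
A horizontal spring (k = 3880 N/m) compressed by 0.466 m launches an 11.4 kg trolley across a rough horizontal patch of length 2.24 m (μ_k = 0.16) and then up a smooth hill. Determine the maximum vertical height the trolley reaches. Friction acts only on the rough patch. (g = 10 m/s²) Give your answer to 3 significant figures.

Spring energy: E₀ = ½kx² = ½(3880)(0.466)² = 421.28 J
Friction: W_f = μ_k mg d = (0.16)(11.4)(10)(2.24) = 40.86 J
Energy at base of ramp: E = 421.28 − 40.86 = 380.43 J
At max height all remaining energy is PE: mgh = E ⇒ h = E/(mg) = 380.43/(11.4 × 10) = 3.337 m

h = 3.34 m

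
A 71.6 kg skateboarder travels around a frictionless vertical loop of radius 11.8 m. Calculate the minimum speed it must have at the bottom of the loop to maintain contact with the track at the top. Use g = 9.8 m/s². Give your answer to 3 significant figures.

At the top: mg = mv_top²/r ⇒ v_top² = gr = 115.6 m²/s²
Energy from bottom to top (height 2r): ½mv_bot² = ½mv_top² + mg(2r)
v_bot² = gr + 4gr = 5gr = 578.2
v_bot = √(5gr) = 24.05 m/s

v = 24.0 m/s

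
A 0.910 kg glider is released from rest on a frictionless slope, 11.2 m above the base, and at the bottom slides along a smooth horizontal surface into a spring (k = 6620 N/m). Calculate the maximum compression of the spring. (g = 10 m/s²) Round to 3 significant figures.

At max compression the glider is momentarily at rest: mgh = ½kx²
x = √(2mgh/k) = √(2 × 0.910 × 10 × 11.2 / 6620) = 0.1755 m

x = 0.175 m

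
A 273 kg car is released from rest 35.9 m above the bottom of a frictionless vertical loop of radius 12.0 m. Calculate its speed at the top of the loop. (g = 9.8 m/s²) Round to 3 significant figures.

v = 15.3 m/s

Energy conservation: mgh = ½mv_top² + mg(2r)
v_top² = 2g(h − 2r) = 2(9.8)(35.9 − 24.00) = 233.2
v_top = 15.27 m/s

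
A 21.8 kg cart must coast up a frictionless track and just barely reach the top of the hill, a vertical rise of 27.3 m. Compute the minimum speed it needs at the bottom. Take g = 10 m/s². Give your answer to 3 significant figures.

v = 23.4 m/s

At the top it is momentarily at rest, so all KE converts to PE: ½mv² = mgh
v = √(2gh) = √(2 × 10 × 27.3) = 23.37 m/s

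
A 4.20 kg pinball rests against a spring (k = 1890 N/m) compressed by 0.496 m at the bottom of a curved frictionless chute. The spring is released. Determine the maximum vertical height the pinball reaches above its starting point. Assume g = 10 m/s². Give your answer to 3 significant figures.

h = 5.54 m

All spring PE becomes gravitational PE at the highest point: ½kx² = mgh
h = kx²/(2mg) = (1890)(0.496)²/(2 × 4.20 × 10) = 5.535 m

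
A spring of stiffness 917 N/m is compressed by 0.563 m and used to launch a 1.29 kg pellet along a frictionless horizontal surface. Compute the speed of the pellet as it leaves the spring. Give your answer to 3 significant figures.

v = 15.0 m/s

Conservation of energy: ½kx² = ½mv²
v = x√(k/m) = 0.563 × √(917/1.29) = 15.01 m/s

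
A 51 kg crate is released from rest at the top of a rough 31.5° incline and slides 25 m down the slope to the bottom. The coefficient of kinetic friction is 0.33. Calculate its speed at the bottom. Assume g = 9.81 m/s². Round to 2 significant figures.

v = 11 m/s

Energy: mgh = ½mv² + W_f, with h = L sinθ and W_f = μ_k (mg cosθ) L
mgh = mgL sinθ = (51)(9.81)(25)sin31.5° = 6535.3 J
W_f = μ_k mg cosθ · L = (0.33)(51)(9.81)cos31.5°·25 = 3519 J
½mv² = 6535.3 − 3519 = 3016.0 J
v = √(2 × 3016.0/51) = 10.88 m/s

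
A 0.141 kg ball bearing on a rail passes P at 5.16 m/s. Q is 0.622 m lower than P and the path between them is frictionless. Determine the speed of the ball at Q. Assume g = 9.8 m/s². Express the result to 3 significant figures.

By conservation of mechanical energy, ½mv₀² + mgh = ½mv²
v² = v₀² + 2gh = (5.16)² + 2(9.8)(0.622) = 38.817
v = √38.817 = 6.230 m/s

v = 6.23 m/s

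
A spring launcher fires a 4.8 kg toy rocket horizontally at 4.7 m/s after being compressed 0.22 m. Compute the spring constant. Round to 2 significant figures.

Spring PE at full compression equals KE at release: ½kx² = ½mv²
k = mv²/x² = (4.8)(4.7)²/(0.22)² = 2191 N/m

k = 2200 N/m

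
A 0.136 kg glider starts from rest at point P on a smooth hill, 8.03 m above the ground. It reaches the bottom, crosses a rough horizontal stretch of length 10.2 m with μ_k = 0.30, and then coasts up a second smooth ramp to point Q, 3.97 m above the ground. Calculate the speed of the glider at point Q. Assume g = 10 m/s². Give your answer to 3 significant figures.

v = 4.47 m/s

Energy at P: mgh₁ = (0.136)(10)(8.03) = 10.921 J
Friction loss: W_f = μ_k mg d = 4.162 J
At Q: ½mv² + mgh₂ = mgh₁ − W_f
½mv² = 10.921 − 4.162 − 5.3992 = 1.3600 J
v = √(2 × 1.3600/0.136) = 4.472 m/s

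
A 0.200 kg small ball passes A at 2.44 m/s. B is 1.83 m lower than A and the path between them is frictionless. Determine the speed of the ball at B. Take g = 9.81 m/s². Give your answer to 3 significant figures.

v = 6.47 m/s

By conservation of mechanical energy, ½mv₀² + mgh = ½mv²
v² = v₀² + 2gh = (2.44)² + 2(9.81)(1.83) = 41.858
v = √41.858 = 6.470 m/s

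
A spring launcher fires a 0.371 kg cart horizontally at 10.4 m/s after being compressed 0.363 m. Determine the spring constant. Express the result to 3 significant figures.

k = 305 N/m

Energy stored in the spring equals the launch KE: ½kx² = ½mv²
k = mv²/x² = (0.371)(10.4)²/(0.363)² = 304.5 N/m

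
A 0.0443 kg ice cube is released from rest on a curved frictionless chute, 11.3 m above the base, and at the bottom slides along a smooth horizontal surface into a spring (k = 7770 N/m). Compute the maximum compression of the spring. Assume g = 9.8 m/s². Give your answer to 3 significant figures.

At max compression the cube is momentarily at rest: mgh = ½kx²
x = √(2mgh/k) = √(2 × 0.0443 × 9.8 × 11.3 / 7770) = 0.03554 m

x = 0.0355 m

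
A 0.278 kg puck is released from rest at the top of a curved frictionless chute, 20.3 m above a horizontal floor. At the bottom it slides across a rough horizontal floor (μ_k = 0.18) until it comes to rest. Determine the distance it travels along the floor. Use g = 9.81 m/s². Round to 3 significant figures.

d = 113 m

Energy at the top = energy at the end + work done against friction:
At rest all PE has been dissipated by friction: mgh = μ_k m g d
d = h/μ_k = 20.3/0.18 = 112.8 m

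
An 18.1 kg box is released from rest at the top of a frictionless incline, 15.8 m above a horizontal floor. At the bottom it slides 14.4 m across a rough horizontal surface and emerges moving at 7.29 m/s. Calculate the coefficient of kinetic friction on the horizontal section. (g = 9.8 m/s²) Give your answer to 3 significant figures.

Applying the work–energy principle:
mgh = ½mv² + μ_k m g d
mgh = 2802.6 J; ½mv² = 480.95 J
W_f = 2802.6 − 480.95 = 2322 J
μ_k = W_f/(mg·d) = 2322/(177.4 × 14.4) = 0.9089

μ_k = 0.909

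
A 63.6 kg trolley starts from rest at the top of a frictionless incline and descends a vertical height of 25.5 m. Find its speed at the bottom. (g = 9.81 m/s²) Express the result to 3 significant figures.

v = 22.4 m/s

Energy conservation between the two points: mgh = ½mv²
v = √(2gh) = √(2 × 9.81 × 25.5) = √500.31 = 22.37 m/s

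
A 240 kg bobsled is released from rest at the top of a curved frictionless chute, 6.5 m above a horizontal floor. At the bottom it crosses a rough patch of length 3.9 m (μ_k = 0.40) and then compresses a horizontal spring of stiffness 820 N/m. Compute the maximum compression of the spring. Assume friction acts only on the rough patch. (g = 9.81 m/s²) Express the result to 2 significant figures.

Initial energy: E₁ = mgh = (240)(9.81)(6.5) = 15304 J
Friction removes W_f = μ_k mg d = (0.40)(240)(9.81)(3.9) = 3673 J
Energy reaching the spring: E = 15304 − 3673 = 11631 J
At max compression ½kx² = E ⇒ x = √(2E/k) = √(2 × 11631/820) = 5.326 m

x = 5.3 m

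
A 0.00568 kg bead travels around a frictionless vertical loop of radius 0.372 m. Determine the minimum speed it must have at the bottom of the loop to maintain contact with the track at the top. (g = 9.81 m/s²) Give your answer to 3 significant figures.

v = 4.27 m/s

At the top: mg = mv_top²/r ⇒ v_top² = gr = 3.649 m²/s²
Energy from bottom to top (height 2r): ½mv_bot² = ½mv_top² + mg(2r)
v_bot² = gr + 4gr = 5gr = 18.25
v_bot = √(5gr) = 4.272 m/s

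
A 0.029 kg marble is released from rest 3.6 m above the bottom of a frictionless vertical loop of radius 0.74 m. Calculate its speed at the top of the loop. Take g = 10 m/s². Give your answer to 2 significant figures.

v = 6.5 m/s

Energy conservation: mgh = ½mv_top² + mg(2r)
v_top² = 2g(h − 2r) = 2(10)(3.6 − 1.480) = 42.40
v_top = 6.512 m/s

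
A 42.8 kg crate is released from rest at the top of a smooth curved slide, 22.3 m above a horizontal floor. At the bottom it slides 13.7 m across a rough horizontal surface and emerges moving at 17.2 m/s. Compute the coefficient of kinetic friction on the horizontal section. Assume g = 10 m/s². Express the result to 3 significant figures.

Applying the work–energy principle:
mgh = ½mv² + μ_k m g d
mgh = 9544.4 J; ½mv² = 6331.0 J
W_f = 9544.4 − 6331.0 = 3213 J
μ_k = W_f/(mg·d) = 3213/(428.0 × 13.7) = 0.5480

μ_k = 0.548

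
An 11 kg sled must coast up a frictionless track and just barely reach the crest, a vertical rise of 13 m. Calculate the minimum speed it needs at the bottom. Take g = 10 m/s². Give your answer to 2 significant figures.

v = 16 m/s

At the top it is momentarily at rest, so all KE converts to PE: ½mv² = mgh
v = √(2gh) = √(2 × 10 × 13) = 16.12 m/s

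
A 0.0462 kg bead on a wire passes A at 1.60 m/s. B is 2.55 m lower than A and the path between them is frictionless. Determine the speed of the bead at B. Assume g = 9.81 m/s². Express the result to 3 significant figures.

By conservation of mechanical energy, ½mv₀² + mgh = ½mv²
The mass cancels from both sides.
v² = v₀² + 2gh = (1.60)² + 2(9.81)(2.55) = 52.591
v = √52.591 = 7.252 m/s

v = 7.25 m/s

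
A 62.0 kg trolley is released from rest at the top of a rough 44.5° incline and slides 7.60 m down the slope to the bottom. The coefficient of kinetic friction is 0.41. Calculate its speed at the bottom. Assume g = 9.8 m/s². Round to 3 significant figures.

Work–energy: mg(L sinθ) − μ_k(mg cosθ)L = ½mv²
mgh = mgL sinθ = (62.0)(9.8)(7.60)sin44.5° = 3236.6 J
W_f = μ_k mg cosθ · L = (0.41)(62.0)(9.8)cos44.5°·7.60 = 1350 J
½mv² = 3236.6 − 1350 = 1886.2 J
v = √(2 × 1886.2/62.0) = 7.800 m/s

v = 7.80 m/s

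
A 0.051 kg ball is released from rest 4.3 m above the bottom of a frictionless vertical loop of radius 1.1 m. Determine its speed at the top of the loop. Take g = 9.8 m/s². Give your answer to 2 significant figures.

Energy conservation: mgh = ½mv_top² + mg(2r)
v_top² = 2g(h − 2r) = 2(9.8)(4.3 − 2.200) = 41.16
v_top = 6.416 m/s

v = 6.4 m/s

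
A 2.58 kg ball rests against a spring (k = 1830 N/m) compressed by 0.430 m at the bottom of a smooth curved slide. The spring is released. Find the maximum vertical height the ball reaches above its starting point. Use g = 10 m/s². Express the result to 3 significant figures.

All spring PE becomes gravitational PE at the highest point: ½kx² = mgh
h = kx²/(2mg) = (1830)(0.430)²/(2 × 2.58 × 10) = 6.557 m

h = 6.56 m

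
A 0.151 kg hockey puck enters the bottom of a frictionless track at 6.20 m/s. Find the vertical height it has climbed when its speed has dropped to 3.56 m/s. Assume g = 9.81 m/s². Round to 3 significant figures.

h = 1.31 m

Conservation of energy: ½mv₁² = ½mv₂² + mgh
h = (v₁² − v₂²)/(2g) = (6.20² − 3.56²)/(2 × 9.81) = 1.313 m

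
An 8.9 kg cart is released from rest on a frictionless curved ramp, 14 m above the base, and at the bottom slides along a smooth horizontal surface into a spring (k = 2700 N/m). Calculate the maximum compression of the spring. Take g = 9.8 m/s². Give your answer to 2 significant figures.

x = 0.95 m

Gravitational PE at the top equals spring PE at max compression: mgh = ½kx²
x = √(2mgh/k) = √(2 × 8.9 × 9.8 × 14 / 2700) = 0.9511 m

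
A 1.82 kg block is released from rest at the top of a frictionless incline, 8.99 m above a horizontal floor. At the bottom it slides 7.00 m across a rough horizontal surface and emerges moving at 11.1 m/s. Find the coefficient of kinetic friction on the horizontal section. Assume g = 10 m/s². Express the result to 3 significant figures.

μ_k = 0.404

Energy at the top = energy at the end + work done against friction:
mgh = ½mv² + μ_k m g d
mgh = 163.62 J; ½mv² = 112.12 J
W_f = 163.62 − 112.12 = 51.50 J
μ_k = W_f/(mg·d) = 51.50/(18.20 × 7.00) = 0.4042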